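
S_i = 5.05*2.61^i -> [5.05, 13.18, 34.4, 89.79, 234.34]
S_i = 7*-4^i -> [7, -28, 112, -448, 1792]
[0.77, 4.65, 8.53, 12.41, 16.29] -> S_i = 0.77 + 3.88*i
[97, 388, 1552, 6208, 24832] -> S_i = 97*4^i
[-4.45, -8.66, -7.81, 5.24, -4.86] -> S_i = Random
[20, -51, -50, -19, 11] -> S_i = Random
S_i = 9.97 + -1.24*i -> [9.97, 8.73, 7.49, 6.25, 5.01]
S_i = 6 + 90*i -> [6, 96, 186, 276, 366]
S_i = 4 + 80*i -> [4, 84, 164, 244, 324]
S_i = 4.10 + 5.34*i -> [4.1, 9.44, 14.78, 20.12, 25.46]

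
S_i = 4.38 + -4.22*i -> [4.38, 0.16, -4.06, -8.28, -12.5]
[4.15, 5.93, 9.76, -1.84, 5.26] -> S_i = Random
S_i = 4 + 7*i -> [4, 11, 18, 25, 32]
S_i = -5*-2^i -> [-5, 10, -20, 40, -80]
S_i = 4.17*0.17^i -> [4.17, 0.71, 0.12, 0.02, 0.0]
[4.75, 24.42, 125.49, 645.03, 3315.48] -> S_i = 4.75*5.14^i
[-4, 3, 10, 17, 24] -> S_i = -4 + 7*i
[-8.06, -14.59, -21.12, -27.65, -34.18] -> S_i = -8.06 + -6.53*i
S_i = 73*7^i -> [73, 511, 3577, 25039, 175273]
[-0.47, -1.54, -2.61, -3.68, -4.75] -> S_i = -0.47 + -1.07*i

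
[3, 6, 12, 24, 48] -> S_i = 3*2^i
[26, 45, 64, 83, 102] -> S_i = 26 + 19*i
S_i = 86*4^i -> [86, 344, 1376, 5504, 22016]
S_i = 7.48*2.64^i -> [7.48, 19.75, 52.13, 137.63, 363.34]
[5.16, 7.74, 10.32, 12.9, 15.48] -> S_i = 5.16 + 2.58*i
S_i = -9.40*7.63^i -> [-9.4, -71.72, -547.24, -4175.43, -31858.55]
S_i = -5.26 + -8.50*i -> [-5.26, -13.76, -22.26, -30.76, -39.26]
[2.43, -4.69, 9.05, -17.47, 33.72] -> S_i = 2.43*(-1.93)^i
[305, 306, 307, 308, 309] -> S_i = 305 + 1*i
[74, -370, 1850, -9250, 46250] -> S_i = 74*-5^i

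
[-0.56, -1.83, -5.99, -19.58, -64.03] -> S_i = -0.56*3.27^i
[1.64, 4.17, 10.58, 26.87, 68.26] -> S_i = 1.64*2.54^i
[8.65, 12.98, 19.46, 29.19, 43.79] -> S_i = 8.65*1.50^i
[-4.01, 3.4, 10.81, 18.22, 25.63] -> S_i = -4.01 + 7.41*i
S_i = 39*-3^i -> [39, -117, 351, -1053, 3159]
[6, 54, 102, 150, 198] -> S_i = 6 + 48*i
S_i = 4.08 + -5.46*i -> [4.08, -1.38, -6.84, -12.3, -17.76]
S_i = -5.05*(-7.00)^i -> [-5.05, 35.35, -247.45, 1732.15, -12125.05]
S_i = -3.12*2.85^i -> [-3.12, -8.89, -25.34, -72.23, -205.84]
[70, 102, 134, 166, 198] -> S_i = 70 + 32*i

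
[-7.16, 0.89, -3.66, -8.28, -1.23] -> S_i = Random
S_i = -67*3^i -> [-67, -201, -603, -1809, -5427]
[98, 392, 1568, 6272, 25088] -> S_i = 98*4^i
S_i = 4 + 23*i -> [4, 27, 50, 73, 96]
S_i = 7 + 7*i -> [7, 14, 21, 28, 35]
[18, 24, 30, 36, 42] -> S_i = 18 + 6*i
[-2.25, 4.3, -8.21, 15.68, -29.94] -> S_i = -2.25*(-1.91)^i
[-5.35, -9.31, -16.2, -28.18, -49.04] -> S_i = -5.35*1.74^i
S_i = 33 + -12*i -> [33, 21, 9, -3, -15]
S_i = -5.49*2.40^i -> [-5.49, -13.18, -31.62, -75.89, -182.15]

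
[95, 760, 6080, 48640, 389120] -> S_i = 95*8^i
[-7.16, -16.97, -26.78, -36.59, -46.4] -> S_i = -7.16 + -9.81*i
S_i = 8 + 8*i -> [8, 16, 24, 32, 40]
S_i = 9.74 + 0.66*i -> [9.74, 10.4, 11.06, 11.72, 12.38]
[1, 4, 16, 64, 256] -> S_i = 1*4^i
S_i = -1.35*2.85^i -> [-1.35, -3.85, -10.97, -31.25, -89.07]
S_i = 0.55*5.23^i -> [0.55, 2.88, 15.04, 78.68, 411.5]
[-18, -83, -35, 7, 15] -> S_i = Random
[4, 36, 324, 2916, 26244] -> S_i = 4*9^i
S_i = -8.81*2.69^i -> [-8.81, -23.7, -63.75, -171.49, -461.3]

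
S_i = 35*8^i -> [35, 280, 2240, 17920, 143360]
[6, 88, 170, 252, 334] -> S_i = 6 + 82*i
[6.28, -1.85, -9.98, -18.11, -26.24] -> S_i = 6.28 + -8.13*i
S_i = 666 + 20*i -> [666, 686, 706, 726, 746]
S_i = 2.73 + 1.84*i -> [2.73, 4.57, 6.41, 8.25, 10.09]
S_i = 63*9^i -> [63, 567, 5103, 45927, 413343]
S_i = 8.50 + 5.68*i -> [8.5, 14.18, 19.86, 25.54, 31.22]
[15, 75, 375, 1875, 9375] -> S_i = 15*5^i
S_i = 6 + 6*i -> [6, 12, 18, 24, 30]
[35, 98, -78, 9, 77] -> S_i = Random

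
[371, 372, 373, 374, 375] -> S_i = 371 + 1*i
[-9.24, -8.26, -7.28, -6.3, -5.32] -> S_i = -9.24 + 0.98*i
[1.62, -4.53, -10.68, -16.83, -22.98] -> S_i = 1.62 + -6.15*i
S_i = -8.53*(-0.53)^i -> [-8.53, 4.52, -2.4, 1.27, -0.67]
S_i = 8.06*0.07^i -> [8.06, 0.56, 0.04, 0.0, 0.0]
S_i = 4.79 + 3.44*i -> [4.79, 8.23, 11.67, 15.11, 18.55]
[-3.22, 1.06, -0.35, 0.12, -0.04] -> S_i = -3.22*(-0.33)^i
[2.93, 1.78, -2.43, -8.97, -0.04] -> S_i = Random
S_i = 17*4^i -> [17, 68, 272, 1088, 4352]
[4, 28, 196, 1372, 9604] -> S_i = 4*7^i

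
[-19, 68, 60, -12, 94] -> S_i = Random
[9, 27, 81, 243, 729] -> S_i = 9*3^i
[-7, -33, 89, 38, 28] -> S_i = Random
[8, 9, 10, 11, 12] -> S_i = 8 + 1*i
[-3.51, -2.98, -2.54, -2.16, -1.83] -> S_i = -3.51*0.85^i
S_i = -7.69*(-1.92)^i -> [-7.69, 14.76, -28.35, 54.43, -104.5]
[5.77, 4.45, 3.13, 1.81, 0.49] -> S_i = 5.77 + -1.32*i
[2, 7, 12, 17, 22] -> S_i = 2 + 5*i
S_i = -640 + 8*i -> [-640, -632, -624, -616, -608]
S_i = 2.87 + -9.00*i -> [2.87, -6.13, -15.13, -24.13, -33.13]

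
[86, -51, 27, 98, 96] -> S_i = Random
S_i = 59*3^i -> [59, 177, 531, 1593, 4779]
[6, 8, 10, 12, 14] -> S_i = 6 + 2*i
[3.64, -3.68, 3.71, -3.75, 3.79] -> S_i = 3.64*(-1.01)^i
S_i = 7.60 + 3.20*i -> [7.6, 10.8, 14.0, 17.2, 20.4]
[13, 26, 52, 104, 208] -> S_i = 13*2^i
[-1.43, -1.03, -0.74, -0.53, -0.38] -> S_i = -1.43*0.72^i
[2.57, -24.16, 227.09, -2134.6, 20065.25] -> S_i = 2.57*(-9.40)^i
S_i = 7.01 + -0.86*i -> [7.01, 6.15, 5.29, 4.43, 3.57]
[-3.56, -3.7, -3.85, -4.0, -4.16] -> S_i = -3.56*1.04^i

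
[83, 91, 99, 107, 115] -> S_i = 83 + 8*i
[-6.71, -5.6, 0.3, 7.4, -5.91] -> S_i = Random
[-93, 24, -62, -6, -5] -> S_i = Random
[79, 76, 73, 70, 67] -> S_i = 79 + -3*i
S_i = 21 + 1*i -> [21, 22, 23, 24, 25]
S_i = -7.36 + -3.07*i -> [-7.36, -10.43, -13.5, -16.57, -19.64]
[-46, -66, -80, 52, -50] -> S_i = Random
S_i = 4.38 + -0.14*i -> [4.38, 4.24, 4.1, 3.96, 3.82]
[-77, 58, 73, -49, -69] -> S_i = Random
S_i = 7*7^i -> [7, 49, 343, 2401, 16807]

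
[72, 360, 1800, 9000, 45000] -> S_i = 72*5^i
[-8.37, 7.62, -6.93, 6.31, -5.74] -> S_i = -8.37*(-0.91)^i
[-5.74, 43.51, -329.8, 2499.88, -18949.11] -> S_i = -5.74*(-7.58)^i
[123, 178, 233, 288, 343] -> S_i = 123 + 55*i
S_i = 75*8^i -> [75, 600, 4800, 38400, 307200]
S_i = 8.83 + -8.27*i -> [8.83, 0.56, -7.71, -15.98, -24.25]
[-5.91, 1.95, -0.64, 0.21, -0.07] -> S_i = -5.91*(-0.33)^i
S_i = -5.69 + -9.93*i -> [-5.69, -15.62, -25.55, -35.48, -45.41]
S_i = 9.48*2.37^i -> [9.48, 22.47, 53.25, 126.2, 299.09]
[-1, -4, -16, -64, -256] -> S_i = -1*4^i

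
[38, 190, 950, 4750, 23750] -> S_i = 38*5^i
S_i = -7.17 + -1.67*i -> [-7.17, -8.84, -10.51, -12.18, -13.85]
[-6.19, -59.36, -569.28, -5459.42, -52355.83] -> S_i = -6.19*9.59^i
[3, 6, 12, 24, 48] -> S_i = 3*2^i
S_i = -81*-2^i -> [-81, 162, -324, 648, -1296]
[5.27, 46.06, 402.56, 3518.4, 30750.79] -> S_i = 5.27*8.74^i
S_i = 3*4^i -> [3, 12, 48, 192, 768]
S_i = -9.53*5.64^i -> [-9.53, -53.75, -303.15, -1709.74, -9642.94]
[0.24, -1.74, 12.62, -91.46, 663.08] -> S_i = 0.24*(-7.25)^i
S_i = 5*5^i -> [5, 25, 125, 625, 3125]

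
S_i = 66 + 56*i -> [66, 122, 178, 234, 290]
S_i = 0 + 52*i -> [0, 52, 104, 156, 208]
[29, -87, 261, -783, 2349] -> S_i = 29*-3^i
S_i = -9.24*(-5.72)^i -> [-9.24, 52.85, -302.32, 1729.26, -9891.36]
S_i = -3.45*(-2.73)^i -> [-3.45, 9.42, -25.71, 70.2, -191.63]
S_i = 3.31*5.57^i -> [3.31, 18.44, 102.69, 572.0, 3186.02]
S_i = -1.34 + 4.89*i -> [-1.34, 3.55, 8.44, 13.33, 18.22]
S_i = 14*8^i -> [14, 112, 896, 7168, 57344]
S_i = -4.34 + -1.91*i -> [-4.34, -6.25, -8.16, -10.07, -11.98]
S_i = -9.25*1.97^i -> [-9.25, -18.22, -35.9, -70.72, -139.32]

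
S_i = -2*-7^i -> [-2, 14, -98, 686, -4802]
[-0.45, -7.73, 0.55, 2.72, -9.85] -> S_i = Random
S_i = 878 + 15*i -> [878, 893, 908, 923, 938]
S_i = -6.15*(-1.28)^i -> [-6.15, 7.87, -10.08, 12.9, -16.51]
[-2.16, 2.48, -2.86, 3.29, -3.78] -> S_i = -2.16*(-1.15)^i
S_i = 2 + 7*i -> [2, 9, 16, 23, 30]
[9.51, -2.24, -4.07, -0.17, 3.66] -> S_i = Random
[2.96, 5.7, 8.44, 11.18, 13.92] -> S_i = 2.96 + 2.74*i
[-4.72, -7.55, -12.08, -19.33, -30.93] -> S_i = -4.72*1.60^i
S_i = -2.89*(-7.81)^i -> [-2.89, 22.57, -176.28, 1376.74, -10752.31]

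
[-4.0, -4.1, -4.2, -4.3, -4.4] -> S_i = -4.00 + -0.10*i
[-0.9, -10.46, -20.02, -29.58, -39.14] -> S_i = -0.90 + -9.56*i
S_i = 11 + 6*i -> [11, 17, 23, 29, 35]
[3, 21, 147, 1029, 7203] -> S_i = 3*7^i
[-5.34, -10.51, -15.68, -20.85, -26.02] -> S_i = -5.34 + -5.17*i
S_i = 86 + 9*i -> [86, 95, 104, 113, 122]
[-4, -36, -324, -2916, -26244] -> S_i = -4*9^i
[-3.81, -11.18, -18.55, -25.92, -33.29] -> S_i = -3.81 + -7.37*i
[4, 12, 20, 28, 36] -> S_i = 4 + 8*i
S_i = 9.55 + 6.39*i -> [9.55, 15.94, 22.33, 28.72, 35.11]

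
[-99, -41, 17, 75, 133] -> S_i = -99 + 58*i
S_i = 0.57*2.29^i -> [0.57, 1.31, 2.99, 6.85, 15.68]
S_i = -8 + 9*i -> [-8, 1, 10, 19, 28]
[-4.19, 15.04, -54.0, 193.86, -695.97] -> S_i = -4.19*(-3.59)^i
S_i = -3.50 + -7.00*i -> [-3.5, -10.5, -17.5, -24.5, -31.5]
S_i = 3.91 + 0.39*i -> [3.91, 4.3, 4.69, 5.08, 5.47]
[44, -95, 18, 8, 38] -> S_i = Random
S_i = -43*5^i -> [-43, -215, -1075, -5375, -26875]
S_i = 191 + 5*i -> [191, 196, 201, 206, 211]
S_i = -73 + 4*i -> [-73, -69, -65, -61, -57]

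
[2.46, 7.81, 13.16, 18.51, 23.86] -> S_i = 2.46 + 5.35*i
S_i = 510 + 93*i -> [510, 603, 696, 789, 882]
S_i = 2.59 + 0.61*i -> [2.59, 3.2, 3.81, 4.42, 5.03]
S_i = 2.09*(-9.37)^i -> [2.09, -19.58, 183.5, -1719.35, 16110.34]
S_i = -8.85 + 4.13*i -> [-8.85, -4.72, -0.59, 3.54, 7.67]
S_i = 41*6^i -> [41, 246, 1476, 8856, 53136]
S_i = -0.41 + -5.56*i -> [-0.41, -5.97, -11.53, -17.09, -22.65]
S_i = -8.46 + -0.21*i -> [-8.46, -8.67, -8.88, -9.09, -9.3]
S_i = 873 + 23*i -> [873, 896, 919, 942, 965]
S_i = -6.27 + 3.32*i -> [-6.27, -2.95, 0.37, 3.69, 7.01]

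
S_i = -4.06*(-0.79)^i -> [-4.06, 3.21, -2.53, 2.0, -1.58]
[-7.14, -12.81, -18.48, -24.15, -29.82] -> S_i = -7.14 + -5.67*i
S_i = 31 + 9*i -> [31, 40, 49, 58, 67]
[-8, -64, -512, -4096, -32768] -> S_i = -8*8^i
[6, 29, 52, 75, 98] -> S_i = 6 + 23*i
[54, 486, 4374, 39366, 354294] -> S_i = 54*9^i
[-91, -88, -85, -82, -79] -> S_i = -91 + 3*i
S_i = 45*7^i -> [45, 315, 2205, 15435, 108045]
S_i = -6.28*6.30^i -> [-6.28, -39.56, -249.25, -1570.3, -9892.86]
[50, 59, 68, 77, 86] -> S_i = 50 + 9*i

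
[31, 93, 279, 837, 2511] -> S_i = 31*3^i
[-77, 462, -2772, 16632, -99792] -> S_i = -77*-6^i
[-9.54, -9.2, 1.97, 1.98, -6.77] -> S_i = Random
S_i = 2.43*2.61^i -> [2.43, 6.34, 16.55, 43.2, 112.76]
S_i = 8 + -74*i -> [8, -66, -140, -214, -288]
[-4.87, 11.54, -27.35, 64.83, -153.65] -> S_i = -4.87*(-2.37)^i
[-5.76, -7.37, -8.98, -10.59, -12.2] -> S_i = -5.76 + -1.61*i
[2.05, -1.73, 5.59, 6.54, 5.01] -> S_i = Random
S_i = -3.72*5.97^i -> [-3.72, -22.21, -132.58, -791.53, -4725.42]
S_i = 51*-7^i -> [51, -357, 2499, -17493, 122451]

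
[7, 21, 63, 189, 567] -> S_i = 7*3^i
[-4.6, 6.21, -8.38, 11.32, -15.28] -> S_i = -4.60*(-1.35)^i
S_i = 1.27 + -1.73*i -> [1.27, -0.46, -2.19, -3.92, -5.65]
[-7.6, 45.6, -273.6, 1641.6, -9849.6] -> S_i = -7.60*(-6.00)^i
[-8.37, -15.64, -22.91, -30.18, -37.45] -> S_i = -8.37 + -7.27*i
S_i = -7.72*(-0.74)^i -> [-7.72, 5.71, -4.23, 3.13, -2.31]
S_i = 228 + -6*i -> [228, 222, 216, 210, 204]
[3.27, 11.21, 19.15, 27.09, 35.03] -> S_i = 3.27 + 7.94*i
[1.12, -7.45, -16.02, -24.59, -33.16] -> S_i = 1.12 + -8.57*i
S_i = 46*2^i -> [46, 92, 184, 368, 736]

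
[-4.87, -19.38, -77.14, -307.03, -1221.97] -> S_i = -4.87*3.98^i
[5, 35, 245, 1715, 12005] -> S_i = 5*7^i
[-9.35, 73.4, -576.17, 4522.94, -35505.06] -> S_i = -9.35*(-7.85)^i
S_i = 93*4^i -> [93, 372, 1488, 5952, 23808]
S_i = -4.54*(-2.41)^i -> [-4.54, 10.94, -26.37, 63.55, -153.15]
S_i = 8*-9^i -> [8, -72, 648, -5832, 52488]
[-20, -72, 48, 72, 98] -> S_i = Random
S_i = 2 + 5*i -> [2, 7, 12, 17, 22]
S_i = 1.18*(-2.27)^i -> [1.18, -2.68, 6.08, -13.8, 31.33]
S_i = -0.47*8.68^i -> [-0.47, -4.08, -35.41, -307.37, -2667.94]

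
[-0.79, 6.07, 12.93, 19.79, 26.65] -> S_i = -0.79 + 6.86*i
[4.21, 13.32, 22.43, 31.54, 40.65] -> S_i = 4.21 + 9.11*i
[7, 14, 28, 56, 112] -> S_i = 7*2^i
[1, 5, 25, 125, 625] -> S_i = 1*5^i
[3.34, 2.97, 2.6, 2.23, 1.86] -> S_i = 3.34 + -0.37*i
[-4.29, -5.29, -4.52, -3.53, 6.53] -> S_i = Random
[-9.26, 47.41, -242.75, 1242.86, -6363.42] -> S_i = -9.26*(-5.12)^i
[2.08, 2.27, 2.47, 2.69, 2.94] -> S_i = 2.08*1.09^i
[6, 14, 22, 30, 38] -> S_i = 6 + 8*i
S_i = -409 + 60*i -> [-409, -349, -289, -229, -169]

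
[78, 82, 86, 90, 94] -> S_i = 78 + 4*i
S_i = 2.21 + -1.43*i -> [2.21, 0.78, -0.65, -2.08, -3.51]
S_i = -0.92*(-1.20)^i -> [-0.92, 1.1, -1.32, 1.59, -1.91]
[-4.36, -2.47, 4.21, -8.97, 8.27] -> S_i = Random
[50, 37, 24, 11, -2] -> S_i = 50 + -13*i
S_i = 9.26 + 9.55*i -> [9.26, 18.81, 28.36, 37.91, 47.46]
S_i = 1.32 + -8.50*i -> [1.32, -7.18, -15.68, -24.18, -32.68]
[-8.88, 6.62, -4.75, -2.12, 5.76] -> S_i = Random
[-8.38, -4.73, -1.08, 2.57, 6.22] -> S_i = -8.38 + 3.65*i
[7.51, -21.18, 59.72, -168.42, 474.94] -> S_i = 7.51*(-2.82)^i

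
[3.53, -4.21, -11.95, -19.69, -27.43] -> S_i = 3.53 + -7.74*i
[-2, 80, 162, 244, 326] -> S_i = -2 + 82*i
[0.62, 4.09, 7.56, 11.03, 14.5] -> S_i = 0.62 + 3.47*i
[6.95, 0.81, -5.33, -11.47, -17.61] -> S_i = 6.95 + -6.14*i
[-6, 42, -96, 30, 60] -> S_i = Random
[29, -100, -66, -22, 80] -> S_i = Random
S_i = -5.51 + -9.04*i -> [-5.51, -14.55, -23.59, -32.63, -41.67]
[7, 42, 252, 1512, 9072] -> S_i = 7*6^i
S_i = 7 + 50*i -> [7, 57, 107, 157, 207]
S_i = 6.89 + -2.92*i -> [6.89, 3.97, 1.05, -1.87, -4.79]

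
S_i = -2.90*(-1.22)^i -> [-2.9, 3.54, -4.32, 5.27, -6.42]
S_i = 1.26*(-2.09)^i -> [1.26, -2.63, 5.5, -11.5, 24.04]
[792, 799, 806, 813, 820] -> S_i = 792 + 7*i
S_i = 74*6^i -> [74, 444, 2664, 15984, 95904]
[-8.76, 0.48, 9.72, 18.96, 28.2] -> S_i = -8.76 + 9.24*i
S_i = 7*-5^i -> [7, -35, 175, -875, 4375]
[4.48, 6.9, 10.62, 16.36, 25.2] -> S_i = 4.48*1.54^i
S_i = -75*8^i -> [-75, -600, -4800, -38400, -307200]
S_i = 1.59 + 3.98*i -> [1.59, 5.57, 9.55, 13.53, 17.51]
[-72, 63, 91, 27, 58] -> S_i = Random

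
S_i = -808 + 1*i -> [-808, -807, -806, -805, -804]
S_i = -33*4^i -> [-33, -132, -528, -2112, -8448]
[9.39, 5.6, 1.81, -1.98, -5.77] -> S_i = 9.39 + -3.79*i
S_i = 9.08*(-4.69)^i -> [9.08, -42.59, 199.72, -936.71, 4393.16]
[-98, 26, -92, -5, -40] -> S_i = Random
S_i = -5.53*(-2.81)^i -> [-5.53, 15.54, -43.67, 122.7, -344.79]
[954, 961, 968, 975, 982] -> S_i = 954 + 7*i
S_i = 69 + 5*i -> [69, 74, 79, 84, 89]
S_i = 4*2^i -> [4, 8, 16, 32, 64]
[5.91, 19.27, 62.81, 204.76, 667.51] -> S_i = 5.91*3.26^i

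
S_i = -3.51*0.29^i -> [-3.51, -1.02, -0.3, -0.09, -0.02]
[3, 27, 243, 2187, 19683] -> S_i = 3*9^i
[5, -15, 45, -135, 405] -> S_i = 5*-3^i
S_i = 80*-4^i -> [80, -320, 1280, -5120, 20480]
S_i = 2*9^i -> [2, 18, 162, 1458, 13122]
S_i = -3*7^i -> [-3, -21, -147, -1029, -7203]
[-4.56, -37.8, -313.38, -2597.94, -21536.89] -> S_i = -4.56*8.29^i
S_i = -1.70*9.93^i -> [-1.7, -16.88, -167.63, -1664.55, -16528.97]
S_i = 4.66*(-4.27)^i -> [4.66, -19.9, 84.97, -362.8, 1549.16]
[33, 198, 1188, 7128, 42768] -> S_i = 33*6^i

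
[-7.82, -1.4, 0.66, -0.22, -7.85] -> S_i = Random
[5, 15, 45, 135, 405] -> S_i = 5*3^i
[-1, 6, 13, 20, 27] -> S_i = -1 + 7*i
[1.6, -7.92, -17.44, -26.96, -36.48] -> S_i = 1.60 + -9.52*i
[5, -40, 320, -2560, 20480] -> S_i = 5*-8^i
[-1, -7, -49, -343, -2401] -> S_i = -1*7^i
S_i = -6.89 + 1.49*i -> [-6.89, -5.4, -3.91, -2.42, -0.93]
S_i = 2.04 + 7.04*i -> [2.04, 9.08, 16.12, 23.16, 30.2]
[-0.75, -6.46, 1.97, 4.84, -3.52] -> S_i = Random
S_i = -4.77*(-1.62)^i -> [-4.77, 7.73, -12.52, 20.28, -32.85]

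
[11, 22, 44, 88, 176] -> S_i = 11*2^i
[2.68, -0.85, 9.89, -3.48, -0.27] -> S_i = Random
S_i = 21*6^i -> [21, 126, 756, 4536, 27216]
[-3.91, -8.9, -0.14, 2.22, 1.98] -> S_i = Random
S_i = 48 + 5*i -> [48, 53, 58, 63, 68]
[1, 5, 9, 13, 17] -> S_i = 1 + 4*i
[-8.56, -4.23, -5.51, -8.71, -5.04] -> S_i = Random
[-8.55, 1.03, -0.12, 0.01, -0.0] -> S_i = -8.55*(-0.12)^i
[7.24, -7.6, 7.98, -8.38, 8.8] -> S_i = 7.24*(-1.05)^i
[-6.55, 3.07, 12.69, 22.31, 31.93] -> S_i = -6.55 + 9.62*i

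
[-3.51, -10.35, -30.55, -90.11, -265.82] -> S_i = -3.51*2.95^i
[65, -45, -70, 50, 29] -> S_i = Random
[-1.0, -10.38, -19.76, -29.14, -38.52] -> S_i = -1.00 + -9.38*i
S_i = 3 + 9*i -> [3, 12, 21, 30, 39]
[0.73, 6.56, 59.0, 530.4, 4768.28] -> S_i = 0.73*8.99^i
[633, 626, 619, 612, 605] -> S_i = 633 + -7*i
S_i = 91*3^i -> [91, 273, 819, 2457, 7371]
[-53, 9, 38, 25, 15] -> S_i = Random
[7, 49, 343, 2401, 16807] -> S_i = 7*7^i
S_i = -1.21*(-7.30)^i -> [-1.21, 8.83, -64.48, 470.71, -3436.19]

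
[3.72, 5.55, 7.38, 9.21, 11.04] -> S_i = 3.72 + 1.83*i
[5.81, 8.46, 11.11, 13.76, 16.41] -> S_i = 5.81 + 2.65*i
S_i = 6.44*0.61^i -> [6.44, 3.93, 2.4, 1.46, 0.89]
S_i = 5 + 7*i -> [5, 12, 19, 26, 33]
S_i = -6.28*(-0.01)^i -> [-6.28, 0.06, -0.0, 0.0, -0.0]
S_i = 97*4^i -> [97, 388, 1552, 6208, 24832]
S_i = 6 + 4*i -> [6, 10, 14, 18, 22]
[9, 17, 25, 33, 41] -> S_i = 9 + 8*i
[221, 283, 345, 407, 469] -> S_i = 221 + 62*i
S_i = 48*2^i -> [48, 96, 192, 384, 768]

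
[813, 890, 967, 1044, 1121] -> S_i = 813 + 77*i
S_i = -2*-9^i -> [-2, 18, -162, 1458, -13122]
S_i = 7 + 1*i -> [7, 8, 9, 10, 11]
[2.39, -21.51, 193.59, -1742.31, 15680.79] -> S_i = 2.39*(-9.00)^i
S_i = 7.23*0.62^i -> [7.23, 4.48, 2.78, 1.72, 1.07]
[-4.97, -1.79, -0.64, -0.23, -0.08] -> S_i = -4.97*0.36^i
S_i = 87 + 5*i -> [87, 92, 97, 102, 107]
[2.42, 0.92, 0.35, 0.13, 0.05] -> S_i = 2.42*0.38^i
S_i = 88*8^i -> [88, 704, 5632, 45056, 360448]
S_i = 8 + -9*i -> [8, -1, -10, -19, -28]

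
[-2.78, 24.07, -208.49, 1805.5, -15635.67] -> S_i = -2.78*(-8.66)^i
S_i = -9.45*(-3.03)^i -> [-9.45, 28.63, -86.76, 262.88, -796.53]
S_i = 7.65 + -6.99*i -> [7.65, 0.66, -6.33, -13.32, -20.31]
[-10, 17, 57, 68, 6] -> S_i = Random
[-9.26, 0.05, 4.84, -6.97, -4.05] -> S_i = Random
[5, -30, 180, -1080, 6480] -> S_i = 5*-6^i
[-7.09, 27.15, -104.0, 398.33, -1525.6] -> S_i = -7.09*(-3.83)^i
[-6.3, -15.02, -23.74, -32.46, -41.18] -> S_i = -6.30 + -8.72*i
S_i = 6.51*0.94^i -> [6.51, 6.12, 5.75, 5.41, 5.08]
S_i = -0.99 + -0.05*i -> [-0.99, -1.04, -1.09, -1.14, -1.19]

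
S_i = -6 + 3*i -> [-6, -3, 0, 3, 6]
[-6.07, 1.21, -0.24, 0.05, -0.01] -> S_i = -6.07*(-0.20)^i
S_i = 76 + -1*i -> [76, 75, 74, 73, 72]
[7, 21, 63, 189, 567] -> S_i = 7*3^i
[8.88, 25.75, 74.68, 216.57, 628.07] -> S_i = 8.88*2.90^i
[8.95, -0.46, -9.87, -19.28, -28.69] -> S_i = 8.95 + -9.41*i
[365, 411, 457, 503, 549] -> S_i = 365 + 46*i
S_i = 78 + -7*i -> [78, 71, 64, 57, 50]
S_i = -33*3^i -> [-33, -99, -297, -891, -2673]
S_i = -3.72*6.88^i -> [-3.72, -25.59, -176.08, -1211.46, -8334.83]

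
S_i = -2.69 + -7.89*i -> [-2.69, -10.58, -18.47, -26.36, -34.25]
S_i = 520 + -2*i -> [520, 518, 516, 514, 512]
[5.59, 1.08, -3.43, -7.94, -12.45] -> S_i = 5.59 + -4.51*i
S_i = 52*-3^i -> [52, -156, 468, -1404, 4212]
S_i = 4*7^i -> [4, 28, 196, 1372, 9604]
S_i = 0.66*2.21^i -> [0.66, 1.46, 3.22, 7.12, 15.74]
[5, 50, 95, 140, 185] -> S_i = 5 + 45*i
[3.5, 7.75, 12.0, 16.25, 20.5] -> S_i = 3.50 + 4.25*i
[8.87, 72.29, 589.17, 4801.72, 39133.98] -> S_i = 8.87*8.15^i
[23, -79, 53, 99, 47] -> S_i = Random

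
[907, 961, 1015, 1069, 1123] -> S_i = 907 + 54*i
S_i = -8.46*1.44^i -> [-8.46, -12.18, -17.54, -25.26, -36.38]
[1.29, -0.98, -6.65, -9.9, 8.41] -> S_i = Random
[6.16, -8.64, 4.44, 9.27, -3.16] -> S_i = Random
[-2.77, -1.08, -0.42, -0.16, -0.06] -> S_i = -2.77*0.39^i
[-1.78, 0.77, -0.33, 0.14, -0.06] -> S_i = -1.78*(-0.43)^i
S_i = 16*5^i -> [16, 80, 400, 2000, 10000]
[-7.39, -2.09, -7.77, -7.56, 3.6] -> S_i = Random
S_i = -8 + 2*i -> [-8, -6, -4, -2, 0]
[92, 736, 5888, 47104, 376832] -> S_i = 92*8^i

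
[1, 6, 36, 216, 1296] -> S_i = 1*6^i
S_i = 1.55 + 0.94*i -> [1.55, 2.49, 3.43, 4.37, 5.31]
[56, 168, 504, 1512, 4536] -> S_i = 56*3^i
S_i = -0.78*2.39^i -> [-0.78, -1.86, -4.46, -10.65, -25.45]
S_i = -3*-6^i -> [-3, 18, -108, 648, -3888]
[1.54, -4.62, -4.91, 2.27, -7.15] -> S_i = Random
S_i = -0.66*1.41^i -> [-0.66, -0.93, -1.31, -1.85, -2.61]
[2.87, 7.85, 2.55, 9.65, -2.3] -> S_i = Random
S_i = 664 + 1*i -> [664, 665, 666, 667, 668]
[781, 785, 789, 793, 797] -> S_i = 781 + 4*i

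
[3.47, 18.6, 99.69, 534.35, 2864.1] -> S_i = 3.47*5.36^i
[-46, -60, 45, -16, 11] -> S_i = Random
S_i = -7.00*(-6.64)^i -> [-7.0, 46.48, -308.63, 2049.28, -13607.25]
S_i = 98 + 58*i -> [98, 156, 214, 272, 330]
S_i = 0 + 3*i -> [0, 3, 6, 9, 12]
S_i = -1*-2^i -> [-1, 2, -4, 8, -16]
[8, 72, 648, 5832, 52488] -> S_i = 8*9^i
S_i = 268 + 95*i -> [268, 363, 458, 553, 648]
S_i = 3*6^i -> [3, 18, 108, 648, 3888]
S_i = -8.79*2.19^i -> [-8.79, -19.25, -42.16, -92.33, -202.19]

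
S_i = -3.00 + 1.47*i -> [-3.0, -1.53, -0.06, 1.41, 2.88]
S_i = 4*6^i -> [4, 24, 144, 864, 5184]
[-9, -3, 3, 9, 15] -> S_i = -9 + 6*i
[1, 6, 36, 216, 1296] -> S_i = 1*6^i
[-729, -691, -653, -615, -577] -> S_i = -729 + 38*i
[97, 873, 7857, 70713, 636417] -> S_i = 97*9^i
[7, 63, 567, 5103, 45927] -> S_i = 7*9^i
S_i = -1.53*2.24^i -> [-1.53, -3.43, -7.68, -17.2, -38.52]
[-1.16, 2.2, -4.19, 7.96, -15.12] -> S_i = -1.16*(-1.90)^i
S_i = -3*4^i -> [-3, -12, -48, -192, -768]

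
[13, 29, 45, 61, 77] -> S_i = 13 + 16*i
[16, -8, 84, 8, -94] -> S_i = Random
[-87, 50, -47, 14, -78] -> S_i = Random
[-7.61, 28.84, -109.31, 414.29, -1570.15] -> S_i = -7.61*(-3.79)^i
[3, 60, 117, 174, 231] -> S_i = 3 + 57*i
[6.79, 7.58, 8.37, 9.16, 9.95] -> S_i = 6.79 + 0.79*i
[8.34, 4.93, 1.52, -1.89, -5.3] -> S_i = 8.34 + -3.41*i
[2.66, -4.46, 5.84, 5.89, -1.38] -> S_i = Random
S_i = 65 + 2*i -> [65, 67, 69, 71, 73]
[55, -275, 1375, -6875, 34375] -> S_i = 55*-5^i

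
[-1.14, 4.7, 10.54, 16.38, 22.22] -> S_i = -1.14 + 5.84*i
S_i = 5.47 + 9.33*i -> [5.47, 14.8, 24.13, 33.46, 42.79]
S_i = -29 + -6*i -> [-29, -35, -41, -47, -53]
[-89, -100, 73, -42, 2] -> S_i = Random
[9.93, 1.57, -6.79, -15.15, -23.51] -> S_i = 9.93 + -8.36*i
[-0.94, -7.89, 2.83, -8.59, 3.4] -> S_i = Random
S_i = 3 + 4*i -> [3, 7, 11, 15, 19]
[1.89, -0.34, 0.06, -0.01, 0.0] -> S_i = 1.89*(-0.18)^i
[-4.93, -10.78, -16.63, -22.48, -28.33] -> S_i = -4.93 + -5.85*i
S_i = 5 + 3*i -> [5, 8, 11, 14, 17]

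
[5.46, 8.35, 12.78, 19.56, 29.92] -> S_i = 5.46*1.53^i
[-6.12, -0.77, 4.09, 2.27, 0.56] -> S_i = Random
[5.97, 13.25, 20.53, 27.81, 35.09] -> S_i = 5.97 + 7.28*i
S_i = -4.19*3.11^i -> [-4.19, -13.03, -40.53, -126.04, -391.97]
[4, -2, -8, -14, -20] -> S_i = 4 + -6*i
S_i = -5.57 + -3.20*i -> [-5.57, -8.77, -11.97, -15.17, -18.37]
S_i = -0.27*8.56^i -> [-0.27, -2.31, -19.78, -169.35, -1449.64]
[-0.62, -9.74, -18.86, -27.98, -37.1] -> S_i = -0.62 + -9.12*i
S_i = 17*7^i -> [17, 119, 833, 5831, 40817]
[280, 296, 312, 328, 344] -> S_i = 280 + 16*i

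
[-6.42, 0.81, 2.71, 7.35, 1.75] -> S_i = Random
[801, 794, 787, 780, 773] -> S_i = 801 + -7*i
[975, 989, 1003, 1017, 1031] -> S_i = 975 + 14*i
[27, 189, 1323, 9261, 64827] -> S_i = 27*7^i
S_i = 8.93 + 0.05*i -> [8.93, 8.98, 9.03, 9.08, 9.13]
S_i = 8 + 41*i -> [8, 49, 90, 131, 172]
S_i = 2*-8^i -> [2, -16, 128, -1024, 8192]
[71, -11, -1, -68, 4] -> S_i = Random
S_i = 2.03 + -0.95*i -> [2.03, 1.08, 0.13, -0.82, -1.77]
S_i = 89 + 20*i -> [89, 109, 129, 149, 169]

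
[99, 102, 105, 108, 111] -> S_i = 99 + 3*i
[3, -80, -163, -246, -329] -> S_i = 3 + -83*i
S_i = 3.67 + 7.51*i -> [3.67, 11.18, 18.69, 26.2, 33.71]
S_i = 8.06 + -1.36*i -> [8.06, 6.7, 5.34, 3.98, 2.62]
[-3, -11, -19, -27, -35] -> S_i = -3 + -8*i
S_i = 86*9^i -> [86, 774, 6966, 62694, 564246]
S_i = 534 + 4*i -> [534, 538, 542, 546, 550]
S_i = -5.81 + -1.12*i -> [-5.81, -6.93, -8.05, -9.17, -10.29]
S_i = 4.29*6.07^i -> [4.29, 26.04, 158.06, 959.45, 5823.88]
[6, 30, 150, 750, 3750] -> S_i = 6*5^i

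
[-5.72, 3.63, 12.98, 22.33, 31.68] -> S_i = -5.72 + 9.35*i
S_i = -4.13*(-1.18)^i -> [-4.13, 4.87, -5.75, 6.79, -8.01]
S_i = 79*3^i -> [79, 237, 711, 2133, 6399]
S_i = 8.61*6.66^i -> [8.61, 57.34, 381.9, 2543.47, 16939.48]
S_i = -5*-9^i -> [-5, 45, -405, 3645, -32805]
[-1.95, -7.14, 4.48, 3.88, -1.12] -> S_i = Random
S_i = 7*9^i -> [7, 63, 567, 5103, 45927]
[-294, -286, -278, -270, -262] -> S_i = -294 + 8*i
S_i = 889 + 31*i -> [889, 920, 951, 982, 1013]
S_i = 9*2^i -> [9, 18, 36, 72, 144]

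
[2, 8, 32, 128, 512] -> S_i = 2*4^i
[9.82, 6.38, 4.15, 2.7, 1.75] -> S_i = 9.82*0.65^i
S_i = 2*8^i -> [2, 16, 128, 1024, 8192]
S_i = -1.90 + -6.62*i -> [-1.9, -8.52, -15.14, -21.76, -28.38]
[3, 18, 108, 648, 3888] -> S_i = 3*6^i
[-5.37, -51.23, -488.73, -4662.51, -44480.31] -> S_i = -5.37*9.54^i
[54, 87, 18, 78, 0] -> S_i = Random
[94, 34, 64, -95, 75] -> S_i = Random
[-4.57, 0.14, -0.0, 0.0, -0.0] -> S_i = -4.57*(-0.03)^i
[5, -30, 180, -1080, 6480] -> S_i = 5*-6^i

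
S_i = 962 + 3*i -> [962, 965, 968, 971, 974]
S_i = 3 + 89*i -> [3, 92, 181, 270, 359]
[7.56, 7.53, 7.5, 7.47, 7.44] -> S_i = 7.56 + -0.03*i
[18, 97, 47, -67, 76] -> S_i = Random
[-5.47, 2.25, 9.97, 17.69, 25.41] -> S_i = -5.47 + 7.72*i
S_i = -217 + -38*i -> [-217, -255, -293, -331, -369]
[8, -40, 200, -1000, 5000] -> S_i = 8*-5^i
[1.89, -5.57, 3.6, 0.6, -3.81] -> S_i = Random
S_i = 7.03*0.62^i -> [7.03, 4.36, 2.7, 1.68, 1.04]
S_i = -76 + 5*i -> [-76, -71, -66, -61, -56]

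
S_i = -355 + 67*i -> [-355, -288, -221, -154, -87]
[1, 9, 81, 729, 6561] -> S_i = 1*9^i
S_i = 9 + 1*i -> [9, 10, 11, 12, 13]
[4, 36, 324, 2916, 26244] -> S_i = 4*9^i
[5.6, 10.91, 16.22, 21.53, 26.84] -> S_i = 5.60 + 5.31*i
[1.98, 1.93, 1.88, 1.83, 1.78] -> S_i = 1.98 + -0.05*i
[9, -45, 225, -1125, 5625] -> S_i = 9*-5^i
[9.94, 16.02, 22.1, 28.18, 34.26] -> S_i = 9.94 + 6.08*i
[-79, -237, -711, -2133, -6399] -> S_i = -79*3^i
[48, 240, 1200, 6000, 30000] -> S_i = 48*5^i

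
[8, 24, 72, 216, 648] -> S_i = 8*3^i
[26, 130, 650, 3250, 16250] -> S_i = 26*5^i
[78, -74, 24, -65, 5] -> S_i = Random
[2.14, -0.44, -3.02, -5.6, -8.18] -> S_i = 2.14 + -2.58*i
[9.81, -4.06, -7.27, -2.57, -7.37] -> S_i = Random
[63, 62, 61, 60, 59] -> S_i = 63 + -1*i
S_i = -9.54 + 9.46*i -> [-9.54, -0.08, 9.38, 18.84, 28.3]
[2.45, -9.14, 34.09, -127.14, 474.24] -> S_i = 2.45*(-3.73)^i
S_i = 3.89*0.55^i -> [3.89, 2.14, 1.18, 0.65, 0.36]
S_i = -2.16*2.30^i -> [-2.16, -4.97, -11.43, -26.28, -60.45]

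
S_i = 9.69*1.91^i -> [9.69, 18.51, 35.35, 67.52, 128.96]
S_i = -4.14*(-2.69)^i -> [-4.14, 11.14, -29.96, 80.59, -216.78]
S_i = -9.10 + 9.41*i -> [-9.1, 0.31, 9.72, 19.13, 28.54]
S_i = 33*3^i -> [33, 99, 297, 891, 2673]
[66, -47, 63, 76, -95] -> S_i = Random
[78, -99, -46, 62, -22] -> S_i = Random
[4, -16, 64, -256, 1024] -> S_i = 4*-4^i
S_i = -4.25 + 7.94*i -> [-4.25, 3.69, 11.63, 19.57, 27.51]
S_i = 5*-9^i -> [5, -45, 405, -3645, 32805]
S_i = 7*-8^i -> [7, -56, 448, -3584, 28672]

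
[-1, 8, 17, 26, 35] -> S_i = -1 + 9*i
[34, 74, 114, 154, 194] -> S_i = 34 + 40*i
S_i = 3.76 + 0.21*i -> [3.76, 3.97, 4.18, 4.39, 4.6]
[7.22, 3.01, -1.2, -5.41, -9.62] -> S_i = 7.22 + -4.21*i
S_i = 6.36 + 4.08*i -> [6.36, 10.44, 14.52, 18.6, 22.68]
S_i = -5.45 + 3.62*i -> [-5.45, -1.83, 1.79, 5.41, 9.03]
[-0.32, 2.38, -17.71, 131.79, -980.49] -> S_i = -0.32*(-7.44)^i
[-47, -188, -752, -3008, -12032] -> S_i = -47*4^i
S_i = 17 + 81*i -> [17, 98, 179, 260, 341]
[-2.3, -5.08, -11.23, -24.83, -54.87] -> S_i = -2.30*2.21^i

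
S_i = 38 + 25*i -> [38, 63, 88, 113, 138]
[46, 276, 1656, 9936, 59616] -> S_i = 46*6^i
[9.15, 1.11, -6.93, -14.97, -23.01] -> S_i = 9.15 + -8.04*i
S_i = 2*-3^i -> [2, -6, 18, -54, 162]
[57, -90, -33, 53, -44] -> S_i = Random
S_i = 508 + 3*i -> [508, 511, 514, 517, 520]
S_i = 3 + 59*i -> [3, 62, 121, 180, 239]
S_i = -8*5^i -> [-8, -40, -200, -1000, -5000]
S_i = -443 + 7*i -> [-443, -436, -429, -422, -415]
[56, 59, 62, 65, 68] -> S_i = 56 + 3*i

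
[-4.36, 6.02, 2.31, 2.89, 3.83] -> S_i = Random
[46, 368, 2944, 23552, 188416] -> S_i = 46*8^i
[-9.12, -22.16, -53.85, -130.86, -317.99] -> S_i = -9.12*2.43^i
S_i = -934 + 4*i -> [-934, -930, -926, -922, -918]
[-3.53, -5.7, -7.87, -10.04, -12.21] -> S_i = -3.53 + -2.17*i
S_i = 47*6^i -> [47, 282, 1692, 10152, 60912]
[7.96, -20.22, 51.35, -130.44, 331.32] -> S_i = 7.96*(-2.54)^i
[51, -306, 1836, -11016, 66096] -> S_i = 51*-6^i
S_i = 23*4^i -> [23, 92, 368, 1472, 5888]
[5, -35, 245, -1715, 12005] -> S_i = 5*-7^i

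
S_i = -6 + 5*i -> [-6, -1, 4, 9, 14]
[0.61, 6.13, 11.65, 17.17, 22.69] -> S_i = 0.61 + 5.52*i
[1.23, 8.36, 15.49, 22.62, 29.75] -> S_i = 1.23 + 7.13*i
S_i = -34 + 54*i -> [-34, 20, 74, 128, 182]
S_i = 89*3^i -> [89, 267, 801, 2403, 7209]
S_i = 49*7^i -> [49, 343, 2401, 16807, 117649]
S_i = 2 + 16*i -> [2, 18, 34, 50, 66]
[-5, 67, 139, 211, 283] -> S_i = -5 + 72*i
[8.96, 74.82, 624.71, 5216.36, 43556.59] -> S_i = 8.96*8.35^i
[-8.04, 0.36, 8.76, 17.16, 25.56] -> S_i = -8.04 + 8.40*i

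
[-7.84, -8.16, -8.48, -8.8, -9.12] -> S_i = -7.84 + -0.32*i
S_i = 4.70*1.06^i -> [4.7, 4.98, 5.28, 5.6, 5.93]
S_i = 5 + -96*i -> [5, -91, -187, -283, -379]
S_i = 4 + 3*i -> [4, 7, 10, 13, 16]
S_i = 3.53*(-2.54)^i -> [3.53, -8.97, 22.77, -57.85, 146.93]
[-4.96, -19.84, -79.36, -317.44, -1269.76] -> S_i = -4.96*4.00^i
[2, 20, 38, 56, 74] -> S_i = 2 + 18*i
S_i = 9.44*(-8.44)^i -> [9.44, -79.67, 672.45, -5675.44, 47900.69]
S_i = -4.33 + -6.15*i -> [-4.33, -10.48, -16.63, -22.78, -28.93]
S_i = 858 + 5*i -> [858, 863, 868, 873, 878]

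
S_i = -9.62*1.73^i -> [-9.62, -16.64, -28.79, -49.81, -86.17]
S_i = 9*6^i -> [9, 54, 324, 1944, 11664]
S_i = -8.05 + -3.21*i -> [-8.05, -11.26, -14.47, -17.68, -20.89]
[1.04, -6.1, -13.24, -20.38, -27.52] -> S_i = 1.04 + -7.14*i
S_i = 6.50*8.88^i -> [6.5, 57.72, 512.55, 4551.48, 40417.11]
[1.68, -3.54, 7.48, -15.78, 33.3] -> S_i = 1.68*(-2.11)^i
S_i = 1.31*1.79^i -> [1.31, 2.34, 4.2, 7.51, 13.45]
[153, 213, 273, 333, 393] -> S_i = 153 + 60*i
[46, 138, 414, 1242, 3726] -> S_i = 46*3^i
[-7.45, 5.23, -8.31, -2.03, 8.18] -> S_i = Random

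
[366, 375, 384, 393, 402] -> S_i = 366 + 9*i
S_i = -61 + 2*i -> [-61, -59, -57, -55, -53]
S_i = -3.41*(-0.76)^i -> [-3.41, 2.59, -1.97, 1.5, -1.14]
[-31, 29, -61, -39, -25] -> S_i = Random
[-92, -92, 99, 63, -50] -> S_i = Random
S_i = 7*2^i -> [7, 14, 28, 56, 112]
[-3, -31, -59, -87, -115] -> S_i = -3 + -28*i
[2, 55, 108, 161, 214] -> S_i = 2 + 53*i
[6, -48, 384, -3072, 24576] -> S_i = 6*-8^i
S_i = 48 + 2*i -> [48, 50, 52, 54, 56]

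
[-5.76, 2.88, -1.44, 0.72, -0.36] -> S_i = -5.76*(-0.50)^i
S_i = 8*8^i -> [8, 64, 512, 4096, 32768]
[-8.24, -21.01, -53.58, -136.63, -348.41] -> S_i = -8.24*2.55^i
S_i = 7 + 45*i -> [7, 52, 97, 142, 187]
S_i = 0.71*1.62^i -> [0.71, 1.15, 1.86, 3.02, 4.89]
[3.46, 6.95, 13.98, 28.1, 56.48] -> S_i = 3.46*2.01^i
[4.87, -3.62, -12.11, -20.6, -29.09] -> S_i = 4.87 + -8.49*i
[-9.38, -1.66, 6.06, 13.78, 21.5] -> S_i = -9.38 + 7.72*i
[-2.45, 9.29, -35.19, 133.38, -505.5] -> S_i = -2.45*(-3.79)^i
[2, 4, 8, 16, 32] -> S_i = 2*2^i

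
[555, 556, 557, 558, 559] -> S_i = 555 + 1*i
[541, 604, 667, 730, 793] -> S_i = 541 + 63*i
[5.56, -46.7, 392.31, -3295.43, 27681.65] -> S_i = 5.56*(-8.40)^i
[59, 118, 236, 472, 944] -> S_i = 59*2^i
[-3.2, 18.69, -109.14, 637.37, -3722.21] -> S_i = -3.20*(-5.84)^i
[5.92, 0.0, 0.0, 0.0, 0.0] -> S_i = 5.92*0.00^i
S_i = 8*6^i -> [8, 48, 288, 1728, 10368]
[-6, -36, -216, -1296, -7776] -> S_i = -6*6^i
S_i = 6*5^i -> [6, 30, 150, 750, 3750]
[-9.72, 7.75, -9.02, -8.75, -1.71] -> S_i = Random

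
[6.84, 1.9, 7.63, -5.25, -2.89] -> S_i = Random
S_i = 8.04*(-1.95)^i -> [8.04, -15.68, 30.57, -59.62, 116.25]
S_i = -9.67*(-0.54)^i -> [-9.67, 5.22, -2.82, 1.52, -0.82]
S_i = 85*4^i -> [85, 340, 1360, 5440, 21760]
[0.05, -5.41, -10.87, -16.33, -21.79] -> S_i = 0.05 + -5.46*i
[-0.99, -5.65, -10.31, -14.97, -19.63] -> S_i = -0.99 + -4.66*i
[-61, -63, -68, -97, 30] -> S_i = Random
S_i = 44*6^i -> [44, 264, 1584, 9504, 57024]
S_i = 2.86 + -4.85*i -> [2.86, -1.99, -6.84, -11.69, -16.54]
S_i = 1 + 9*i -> [1, 10, 19, 28, 37]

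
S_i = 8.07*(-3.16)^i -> [8.07, -25.5, 80.58, -254.64, 804.68]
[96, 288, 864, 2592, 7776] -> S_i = 96*3^i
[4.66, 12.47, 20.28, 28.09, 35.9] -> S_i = 4.66 + 7.81*i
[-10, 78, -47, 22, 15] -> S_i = Random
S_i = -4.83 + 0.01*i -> [-4.83, -4.82, -4.81, -4.8, -4.79]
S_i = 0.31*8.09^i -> [0.31, 2.51, 20.29, 164.14, 1327.87]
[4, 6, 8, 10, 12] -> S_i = 4 + 2*i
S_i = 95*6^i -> [95, 570, 3420, 20520, 123120]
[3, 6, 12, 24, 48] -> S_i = 3*2^i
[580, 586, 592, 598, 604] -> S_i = 580 + 6*i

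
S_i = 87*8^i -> [87, 696, 5568, 44544, 356352]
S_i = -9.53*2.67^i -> [-9.53, -25.45, -67.94, -181.4, -484.33]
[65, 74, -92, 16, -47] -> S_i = Random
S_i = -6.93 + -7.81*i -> [-6.93, -14.74, -22.55, -30.36, -38.17]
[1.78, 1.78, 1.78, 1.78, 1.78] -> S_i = 1.78 + 0.00*i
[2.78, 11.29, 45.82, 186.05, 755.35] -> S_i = 2.78*4.06^i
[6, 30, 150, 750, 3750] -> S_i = 6*5^i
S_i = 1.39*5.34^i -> [1.39, 7.42, 39.64, 211.66, 1130.26]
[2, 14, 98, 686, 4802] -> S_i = 2*7^i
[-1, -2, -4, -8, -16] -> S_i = -1*2^i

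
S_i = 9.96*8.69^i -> [9.96, 86.55, 752.14, 6536.1, 56798.71]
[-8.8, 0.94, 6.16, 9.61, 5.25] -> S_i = Random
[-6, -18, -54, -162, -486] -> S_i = -6*3^i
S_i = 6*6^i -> [6, 36, 216, 1296, 7776]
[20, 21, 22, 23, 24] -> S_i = 20 + 1*i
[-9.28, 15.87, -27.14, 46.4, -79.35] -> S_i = -9.28*(-1.71)^i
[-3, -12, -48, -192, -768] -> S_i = -3*4^i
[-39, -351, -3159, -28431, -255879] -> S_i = -39*9^i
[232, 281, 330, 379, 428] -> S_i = 232 + 49*i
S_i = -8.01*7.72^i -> [-8.01, -61.84, -477.38, -3685.4, -28451.27]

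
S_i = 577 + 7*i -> [577, 584, 591, 598, 605]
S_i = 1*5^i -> [1, 5, 25, 125, 625]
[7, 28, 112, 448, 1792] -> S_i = 7*4^i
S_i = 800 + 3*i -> [800, 803, 806, 809, 812]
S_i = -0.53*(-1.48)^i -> [-0.53, 0.78, -1.16, 1.72, -2.54]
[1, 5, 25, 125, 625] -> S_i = 1*5^i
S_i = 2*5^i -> [2, 10, 50, 250, 1250]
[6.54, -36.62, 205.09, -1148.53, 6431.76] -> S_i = 6.54*(-5.60)^i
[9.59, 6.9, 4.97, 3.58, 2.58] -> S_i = 9.59*0.72^i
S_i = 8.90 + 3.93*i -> [8.9, 12.83, 16.76, 20.69, 24.62]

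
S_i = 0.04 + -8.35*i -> [0.04, -8.31, -16.66, -25.01, -33.36]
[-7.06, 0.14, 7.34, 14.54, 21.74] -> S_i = -7.06 + 7.20*i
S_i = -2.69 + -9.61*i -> [-2.69, -12.3, -21.91, -31.52, -41.13]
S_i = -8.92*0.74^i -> [-8.92, -6.6, -4.88, -3.61, -2.67]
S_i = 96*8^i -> [96, 768, 6144, 49152, 393216]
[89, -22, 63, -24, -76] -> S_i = Random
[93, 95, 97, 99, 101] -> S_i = 93 + 2*i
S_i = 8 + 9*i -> [8, 17, 26, 35, 44]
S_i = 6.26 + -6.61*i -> [6.26, -0.35, -6.96, -13.57, -20.18]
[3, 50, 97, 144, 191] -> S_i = 3 + 47*i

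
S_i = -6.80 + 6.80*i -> [-6.8, 0.0, 6.8, 13.6, 20.4]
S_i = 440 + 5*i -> [440, 445, 450, 455, 460]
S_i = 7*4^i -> [7, 28, 112, 448, 1792]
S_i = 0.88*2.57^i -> [0.88, 2.26, 5.81, 14.94, 38.39]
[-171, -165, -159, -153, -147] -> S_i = -171 + 6*i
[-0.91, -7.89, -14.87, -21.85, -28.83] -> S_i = -0.91 + -6.98*i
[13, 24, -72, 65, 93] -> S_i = Random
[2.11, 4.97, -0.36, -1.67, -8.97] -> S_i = Random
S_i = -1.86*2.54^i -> [-1.86, -4.72, -12.0, -30.48, -77.42]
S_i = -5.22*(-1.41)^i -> [-5.22, 7.36, -10.38, 14.63, -20.63]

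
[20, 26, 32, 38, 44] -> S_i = 20 + 6*i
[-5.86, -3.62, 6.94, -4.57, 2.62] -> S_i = Random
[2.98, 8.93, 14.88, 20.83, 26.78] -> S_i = 2.98 + 5.95*i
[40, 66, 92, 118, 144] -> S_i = 40 + 26*i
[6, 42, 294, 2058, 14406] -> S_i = 6*7^i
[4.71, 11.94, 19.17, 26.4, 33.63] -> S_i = 4.71 + 7.23*i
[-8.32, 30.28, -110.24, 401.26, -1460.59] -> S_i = -8.32*(-3.64)^i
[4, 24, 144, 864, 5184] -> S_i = 4*6^i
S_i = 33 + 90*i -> [33, 123, 213, 303, 393]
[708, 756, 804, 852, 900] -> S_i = 708 + 48*i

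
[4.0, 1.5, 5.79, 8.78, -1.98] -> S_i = Random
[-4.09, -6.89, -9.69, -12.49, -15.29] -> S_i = -4.09 + -2.80*i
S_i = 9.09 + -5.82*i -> [9.09, 3.27, -2.55, -8.37, -14.19]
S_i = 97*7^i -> [97, 679, 4753, 33271, 232897]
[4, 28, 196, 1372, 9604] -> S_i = 4*7^i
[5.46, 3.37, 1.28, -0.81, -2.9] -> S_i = 5.46 + -2.09*i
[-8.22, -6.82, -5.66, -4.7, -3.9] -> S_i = -8.22*0.83^i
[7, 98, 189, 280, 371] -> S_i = 7 + 91*i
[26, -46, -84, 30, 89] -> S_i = Random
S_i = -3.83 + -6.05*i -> [-3.83, -9.88, -15.93, -21.98, -28.03]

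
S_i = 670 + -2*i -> [670, 668, 666, 664, 662]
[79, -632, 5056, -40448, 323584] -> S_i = 79*-8^i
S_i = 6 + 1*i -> [6, 7, 8, 9, 10]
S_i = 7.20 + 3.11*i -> [7.2, 10.31, 13.42, 16.53, 19.64]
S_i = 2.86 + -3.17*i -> [2.86, -0.31, -3.48, -6.65, -9.82]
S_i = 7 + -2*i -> [7, 5, 3, 1, -1]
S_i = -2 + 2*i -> [-2, 0, 2, 4, 6]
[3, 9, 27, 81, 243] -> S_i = 3*3^i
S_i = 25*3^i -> [25, 75, 225, 675, 2025]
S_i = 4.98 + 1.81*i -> [4.98, 6.79, 8.6, 10.41, 12.22]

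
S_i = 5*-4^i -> [5, -20, 80, -320, 1280]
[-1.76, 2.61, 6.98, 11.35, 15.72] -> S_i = -1.76 + 4.37*i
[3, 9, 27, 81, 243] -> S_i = 3*3^i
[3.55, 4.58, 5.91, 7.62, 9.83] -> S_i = 3.55*1.29^i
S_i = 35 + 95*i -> [35, 130, 225, 320, 415]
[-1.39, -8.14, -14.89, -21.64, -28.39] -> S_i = -1.39 + -6.75*i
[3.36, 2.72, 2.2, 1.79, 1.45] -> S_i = 3.36*0.81^i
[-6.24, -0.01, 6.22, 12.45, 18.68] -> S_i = -6.24 + 6.23*i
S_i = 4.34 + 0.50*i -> [4.34, 4.84, 5.34, 5.84, 6.34]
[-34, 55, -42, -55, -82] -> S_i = Random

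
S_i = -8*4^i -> [-8, -32, -128, -512, -2048]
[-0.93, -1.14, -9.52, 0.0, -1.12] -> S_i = Random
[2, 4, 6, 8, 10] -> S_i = 2 + 2*i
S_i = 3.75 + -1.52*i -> [3.75, 2.23, 0.71, -0.81, -2.33]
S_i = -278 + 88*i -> [-278, -190, -102, -14, 74]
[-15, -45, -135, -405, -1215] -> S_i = -15*3^i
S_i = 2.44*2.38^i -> [2.44, 5.81, 13.82, 32.89, 78.29]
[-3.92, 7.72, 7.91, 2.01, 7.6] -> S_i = Random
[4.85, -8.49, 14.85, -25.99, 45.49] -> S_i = 4.85*(-1.75)^i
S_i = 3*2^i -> [3, 6, 12, 24, 48]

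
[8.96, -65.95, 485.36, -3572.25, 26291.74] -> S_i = 8.96*(-7.36)^i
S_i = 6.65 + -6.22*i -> [6.65, 0.43, -5.79, -12.01, -18.23]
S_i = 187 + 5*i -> [187, 192, 197, 202, 207]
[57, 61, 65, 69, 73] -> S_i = 57 + 4*i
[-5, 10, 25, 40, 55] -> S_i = -5 + 15*i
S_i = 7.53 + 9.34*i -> [7.53, 16.87, 26.21, 35.55, 44.89]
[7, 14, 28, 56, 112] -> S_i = 7*2^i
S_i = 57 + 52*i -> [57, 109, 161, 213, 265]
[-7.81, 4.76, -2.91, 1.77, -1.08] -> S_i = -7.81*(-0.61)^i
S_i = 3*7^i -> [3, 21, 147, 1029, 7203]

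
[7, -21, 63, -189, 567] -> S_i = 7*-3^i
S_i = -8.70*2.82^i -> [-8.7, -24.53, -69.19, -195.1, -550.19]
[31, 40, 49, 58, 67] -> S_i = 31 + 9*i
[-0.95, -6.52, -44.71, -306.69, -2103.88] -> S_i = -0.95*6.86^i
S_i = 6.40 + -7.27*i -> [6.4, -0.87, -8.14, -15.41, -22.68]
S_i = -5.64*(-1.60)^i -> [-5.64, 9.02, -14.44, 23.1, -36.96]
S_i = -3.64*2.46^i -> [-3.64, -8.95, -22.03, -54.19, -133.3]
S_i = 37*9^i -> [37, 333, 2997, 26973, 242757]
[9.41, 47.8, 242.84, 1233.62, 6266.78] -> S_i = 9.41*5.08^i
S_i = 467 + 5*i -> [467, 472, 477, 482, 487]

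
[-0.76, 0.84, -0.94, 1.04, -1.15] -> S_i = -0.76*(-1.11)^i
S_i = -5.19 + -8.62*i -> [-5.19, -13.81, -22.43, -31.05, -39.67]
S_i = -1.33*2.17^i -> [-1.33, -2.89, -6.26, -13.59, -29.49]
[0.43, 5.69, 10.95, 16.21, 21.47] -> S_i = 0.43 + 5.26*i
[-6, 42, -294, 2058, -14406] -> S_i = -6*-7^i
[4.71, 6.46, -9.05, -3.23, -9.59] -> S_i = Random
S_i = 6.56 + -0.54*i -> [6.56, 6.02, 5.48, 4.94, 4.4]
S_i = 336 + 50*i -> [336, 386, 436, 486, 536]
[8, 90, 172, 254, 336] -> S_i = 8 + 82*i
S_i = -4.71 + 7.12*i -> [-4.71, 2.41, 9.53, 16.65, 23.77]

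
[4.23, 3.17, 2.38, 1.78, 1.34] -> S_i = 4.23*0.75^i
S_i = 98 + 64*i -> [98, 162, 226, 290, 354]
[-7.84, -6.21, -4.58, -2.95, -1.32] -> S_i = -7.84 + 1.63*i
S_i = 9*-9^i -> [9, -81, 729, -6561, 59049]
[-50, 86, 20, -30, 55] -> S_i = Random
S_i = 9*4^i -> [9, 36, 144, 576, 2304]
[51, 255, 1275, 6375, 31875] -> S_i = 51*5^i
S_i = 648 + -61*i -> [648, 587, 526, 465, 404]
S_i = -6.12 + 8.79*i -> [-6.12, 2.67, 11.46, 20.25, 29.04]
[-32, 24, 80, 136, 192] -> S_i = -32 + 56*i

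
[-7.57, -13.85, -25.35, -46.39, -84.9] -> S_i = -7.57*1.83^i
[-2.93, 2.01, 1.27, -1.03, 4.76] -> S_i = Random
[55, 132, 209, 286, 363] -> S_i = 55 + 77*i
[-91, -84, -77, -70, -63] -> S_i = -91 + 7*i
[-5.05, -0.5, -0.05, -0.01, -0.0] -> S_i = -5.05*0.10^i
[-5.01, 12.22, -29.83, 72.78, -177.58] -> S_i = -5.01*(-2.44)^i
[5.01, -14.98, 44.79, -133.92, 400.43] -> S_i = 5.01*(-2.99)^i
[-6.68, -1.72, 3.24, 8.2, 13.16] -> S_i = -6.68 + 4.96*i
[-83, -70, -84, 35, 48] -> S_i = Random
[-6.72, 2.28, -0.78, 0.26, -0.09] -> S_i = -6.72*(-0.34)^i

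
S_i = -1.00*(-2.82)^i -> [-1.0, 2.82, -7.95, 22.43, -63.24]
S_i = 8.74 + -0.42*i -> [8.74, 8.32, 7.9, 7.48, 7.06]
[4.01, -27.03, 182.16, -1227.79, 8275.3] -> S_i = 4.01*(-6.74)^i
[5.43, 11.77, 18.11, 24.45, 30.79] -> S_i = 5.43 + 6.34*i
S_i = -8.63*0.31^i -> [-8.63, -2.68, -0.83, -0.26, -0.08]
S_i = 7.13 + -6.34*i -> [7.13, 0.79, -5.55, -11.89, -18.23]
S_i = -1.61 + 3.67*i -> [-1.61, 2.06, 5.73, 9.4, 13.07]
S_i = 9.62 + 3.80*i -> [9.62, 13.42, 17.22, 21.02, 24.82]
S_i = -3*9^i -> [-3, -27, -243, -2187, -19683]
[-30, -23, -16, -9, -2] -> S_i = -30 + 7*i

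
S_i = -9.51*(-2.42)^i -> [-9.51, 23.01, -55.69, 134.78, -326.17]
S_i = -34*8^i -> [-34, -272, -2176, -17408, -139264]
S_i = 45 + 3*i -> [45, 48, 51, 54, 57]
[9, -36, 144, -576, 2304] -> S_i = 9*-4^i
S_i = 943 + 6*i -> [943, 949, 955, 961, 967]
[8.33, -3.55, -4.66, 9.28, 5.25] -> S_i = Random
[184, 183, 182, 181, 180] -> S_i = 184 + -1*i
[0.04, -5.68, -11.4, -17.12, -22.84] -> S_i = 0.04 + -5.72*i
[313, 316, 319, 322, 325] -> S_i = 313 + 3*i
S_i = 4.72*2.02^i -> [4.72, 9.53, 19.26, 38.9, 78.59]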